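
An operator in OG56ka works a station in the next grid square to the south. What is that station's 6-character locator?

OG55kx

Latitude subsquare a = 0; −1 → -1, wraps to 23 = x, carry into square.
Latitude square 6; −1 → 5.
The longitude characters are unchanged.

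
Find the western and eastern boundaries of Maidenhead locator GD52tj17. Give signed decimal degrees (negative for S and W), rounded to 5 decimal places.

-48.40833, -48.40000

Field G=6, D=3: +6·20° lon, +3·10° lat → SW at lon -60°, lat -60°.
Square 5, 2: +5·2° lon, +2·1° lat → SW at lon -50°, lat -58°.
Subsquare t=19, j=9: +19·0.0833333° lon, +9·0.0416667° lat → SW at lon -48.4167°, lat -57.625°.
Extended square 1, 7: +1·0.00833333° lon, +7·0.00416667° lat → SW at lon -48.4083°, lat -57.5958°.
Cell spans 0.00833333° lon × 0.00416667° lat.
west -48.40833, east -48.40000.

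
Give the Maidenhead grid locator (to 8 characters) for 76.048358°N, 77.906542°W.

FQ16bb11

Offset from 180°W / 90°S: lon 102.09346°, lat 166.04836°.
Field (20°×10°, letters A–R): lon ⌊102.09346/20⌋ = 5 → F; lat ⌊166.04836/10⌋ = 16 → Q.
Square (2°×1°, digits 0–9): lon ⌊2.09346/2⌋ = 1; lat ⌊6.04836/1⌋ = 6.
Subsquare (5′×2.5′, letters a–x): lon ⌊0.09346/0.0833333⌋ = 1 → b; lat ⌊0.04836/0.0416667⌋ = 1 → b.
Extended square (30″×15″, digits 0–9): lon ⌊0.01012/0.00833333⌋ = 1; lat ⌊0.00669/0.00416667⌋ = 1.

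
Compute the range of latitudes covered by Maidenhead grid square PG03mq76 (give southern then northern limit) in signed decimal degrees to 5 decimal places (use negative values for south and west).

Field P=15, G=6: +15·20° lon, +6·10° lat → SW at lon 120°, lat -30°.
Square 0, 3: +0·2° lon, +3·1° lat → SW at lon 120°, lat -27°.
Subsquare m=12, q=16: +12·0.0833333° lon, +16·0.0416667° lat → SW at lon 121°, lat -26.3333°.
Extended square 7, 6: +7·0.00833333° lon, +6·0.00416667° lat → SW at lon 121.058°, lat -26.3083°.
Cell spans 0.00833333° lon × 0.00416667° lat.
south -26.30833, north -26.30417.

-26.30833, -26.30417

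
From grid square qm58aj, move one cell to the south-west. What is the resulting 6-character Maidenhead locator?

QM48xi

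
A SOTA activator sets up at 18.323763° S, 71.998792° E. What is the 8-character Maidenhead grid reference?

MH51xq92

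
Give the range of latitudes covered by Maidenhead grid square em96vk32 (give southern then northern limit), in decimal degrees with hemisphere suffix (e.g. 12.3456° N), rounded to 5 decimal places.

36.42500° N, 36.42917° N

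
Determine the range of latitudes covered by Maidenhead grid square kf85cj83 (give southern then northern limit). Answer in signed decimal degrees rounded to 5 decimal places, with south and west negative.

-34.61250, -34.60833

Field K=10, F=5: +10·20° lon, +5·10° lat → SW at lon 20°, lat -40°.
Square 8, 5: +8·2° lon, +5·1° lat → SW at lon 36°, lat -35°.
Subsquare c=2, j=9: +2·0.0833333° lon, +9·0.0416667° lat → SW at lon 36.1667°, lat -34.625°.
Extended square 8, 3: +8·0.00833333° lon, +3·0.00416667° lat → SW at lon 36.2333°, lat -34.6125°.
Cell spans 0.00833333° lon × 0.00416667° lat.
south -34.61250, north -34.60833.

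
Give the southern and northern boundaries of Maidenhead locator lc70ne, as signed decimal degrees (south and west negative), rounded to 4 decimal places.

-69.8333, -69.7917

Field L=11, C=2: +11·20° lon, +2·10° lat → SW at lon 40°, lat -70°.
Square 7, 0: +7·2° lon, +0·1° lat → SW at lon 54°, lat -70°.
Subsquare n=13, e=4: +13·0.0833333° lon, +4·0.0416667° lat → SW at lon 55.0833°, lat -69.8333°.
Cell spans 0.0833333° lon × 0.0416667° lat.
south -69.8333, north -69.7917.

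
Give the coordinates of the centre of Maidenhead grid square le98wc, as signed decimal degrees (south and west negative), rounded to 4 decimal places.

-41.8958, 59.8750

Field L=11, E=4: +11·20° lon, +4·10° lat → SW at lon 40°, lat -50°.
Square 9, 8: +9·2° lon, +8·1° lat → SW at lon 58°, lat -42°.
Subsquare w=22, c=2: +22·0.0833333° lon, +2·0.0416667° lat → SW at lon 59.8333°, lat -41.9167°.
Cell spans 0.0833333° lon × 0.0416667° lat. Centre is SW corner plus half of each.
latitude -41.8958, longitude 59.8750.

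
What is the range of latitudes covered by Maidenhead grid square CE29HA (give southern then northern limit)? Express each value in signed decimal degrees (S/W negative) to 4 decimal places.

-41.0000, -40.9583

Field C=2, E=4: +2·20° lon, +4·10° lat → SW at lon -140°, lat -50°.
Square 2, 9: +2·2° lon, +9·1° lat → SW at lon -136°, lat -41°.
Subsquare h=7, a=0: +7·0.0833333° lon, +0·0.0416667° lat → SW at lon -135.417°, lat -41°.
Cell spans 0.0833333° lon × 0.0416667° lat.
south -41.0000, north -40.9583.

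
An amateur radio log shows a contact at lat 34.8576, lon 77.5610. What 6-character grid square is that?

Shift to the Maidenhead origin (180°W, 90°S): lon 257.5610, lat 124.8576.
Field: lon ⌊257.5610/20⌋ = 12 → M; lat ⌊124.8576/10⌋ = 12 → M.
Square: lon ⌊17.5610/2⌋ = 8; lat ⌊4.8576/1⌋ = 4.
Subsquare: lon ⌊1.5610/0.0833333⌋ = 18 → s; lat ⌊0.8576/0.0416667⌋ = 20 → u.

MM84su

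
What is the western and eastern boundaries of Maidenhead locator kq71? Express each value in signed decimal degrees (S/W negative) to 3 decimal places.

Field K=10, Q=16: +10·20° lon, +16·10° lat → SW at lon 20°, lat 70°.
Square 7, 1: +7·2° lon, +1·1° lat → SW at lon 34°, lat 71°.
Cell spans 2° lon × 1° lat.
west 34.000, east 36.000.

34.000, 36.000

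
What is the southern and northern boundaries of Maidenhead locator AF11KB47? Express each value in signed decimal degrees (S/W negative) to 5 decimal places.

-38.92917, -38.92500

Field A=0, F=5: +0·20° lon, +5·10° lat → SW at lon -180°, lat -40°.
Square 1, 1: +1·2° lon, +1·1° lat → SW at lon -178°, lat -39°.
Subsquare k=10, b=1: +10·0.0833333° lon, +1·0.0416667° lat → SW at lon -177.167°, lat -38.9583°.
Extended square 4, 7: +4·0.00833333° lon, +7·0.00416667° lat → SW at lon -177.133°, lat -38.9292°.
Cell spans 0.00833333° lon × 0.00416667° lat.
south -38.92917, north -38.92500.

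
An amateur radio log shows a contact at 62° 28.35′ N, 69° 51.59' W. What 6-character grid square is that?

FP52bl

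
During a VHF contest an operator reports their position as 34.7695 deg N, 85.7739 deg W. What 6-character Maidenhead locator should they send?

Add 180° to longitude and 90° to latitude: 94.2261, 124.7695.
Field: lon ⌊94.2261/20⌋ = 4 → E; lat ⌊124.7695/10⌋ = 12 → M.
Square: lon ⌊14.2261/2⌋ = 7; lat ⌊4.7695/1⌋ = 4.
Subsquare: lon ⌊0.2261/0.0833333⌋ = 2 → c; lat ⌊0.7695/0.0416667⌋ = 18 → s.

EM74cs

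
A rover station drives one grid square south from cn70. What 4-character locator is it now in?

CM79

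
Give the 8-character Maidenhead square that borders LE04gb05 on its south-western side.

LE04fb94

Longitude extended square 0; −1 → -1, wraps to 9, carry into subsquare.
Longitude subsquare g = 6; −1 → 5 = f.
Latitude extended square 5; −1 → 4.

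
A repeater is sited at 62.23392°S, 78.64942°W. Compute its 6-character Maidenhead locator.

FC07qs

Add 180° to longitude and 90° to latitude: 101.3506, 27.7661.
Field: 101.3506/20 → 5 → F, 27.7661/10 → 2 → C; chars FC.
Square: 1.3506/2 → 0, 7.7661/1 → 7; chars 07.
Subsquare: 1.3506/0.0833333 → 16 → q, 0.7661/0.0416667 → 18 → s; chars qs.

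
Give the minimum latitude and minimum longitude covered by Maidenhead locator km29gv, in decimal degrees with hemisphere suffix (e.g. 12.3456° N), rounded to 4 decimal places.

39.8750° N, 24.5000° E

Field K=10, M=12: +10·20° lon, +12·10° lat → SW at lon 20°, lat 30°.
Square 2, 9: +2·2° lon, +9·1° lat → SW at lon 24°, lat 39°.
Subsquare g=6, v=21: +6·0.0833333° lon, +21·0.0416667° lat → SW at lon 24.5°, lat 39.875°.
latitude 39.8750° N, longitude 24.5000° E.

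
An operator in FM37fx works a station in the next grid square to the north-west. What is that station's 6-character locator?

FM38ea

Longitude subsquare f = 5; −1 → 4 = e.
Latitude subsquare x = 23; +1 → 24, wraps to 0 = a, carry into square.
Latitude square 7; +1 → 8.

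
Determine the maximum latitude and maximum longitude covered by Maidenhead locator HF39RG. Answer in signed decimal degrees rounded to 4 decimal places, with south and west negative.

-30.7083, -32.5000

Field H=7, F=5: +7·20° lon, +5·10° lat → SW at lon -40°, lat -40°.
Square 3, 9: +3·2° lon, +9·1° lat → SW at lon -34°, lat -31°.
Subsquare r=17, g=6: +17·0.0833333° lon, +6·0.0416667° lat → SW at lon -32.5833°, lat -30.75°.
Cell spans 0.0833333° lon × 0.0416667° lat. NE corner is SW corner plus one full cell.
latitude -30.7083, longitude -32.5000.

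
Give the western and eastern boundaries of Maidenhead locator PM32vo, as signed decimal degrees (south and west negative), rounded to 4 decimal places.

Field P=15, M=12: +15·20° lon, +12·10° lat → SW at lon 120°, lat 30°.
Square 3, 2: +3·2° lon, +2·1° lat → SW at lon 126°, lat 32°.
Subsquare v=21, o=14: +21·0.0833333° lon, +14·0.0416667° lat → SW at lon 127.75°, lat 32.5833°.
Cell spans 0.0833333° lon × 0.0416667° lat.
west 127.7500, east 127.8333.

127.7500, 127.8333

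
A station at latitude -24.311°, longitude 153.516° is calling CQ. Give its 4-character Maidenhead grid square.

Offset from 180°W / 90°S: lon 333.52°, lat 65.69°.
Field: lon ⌊333.52/20⌋ = 16 → Q; lat ⌊65.69/10⌋ = 6 → G.
Square: lon ⌊13.52/2⌋ = 6; lat ⌊5.69/1⌋ = 5.

QG65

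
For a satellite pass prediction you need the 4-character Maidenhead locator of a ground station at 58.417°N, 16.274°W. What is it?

Shift to the Maidenhead origin (180°W, 90°S): lon 163.73, lat 148.42.
Field: 163.73/20 → 8 → I, 148.42/10 → 14 → O; chars IO.
Square: 3.73/2 → 1, 8.42/1 → 8; chars 18.

IO18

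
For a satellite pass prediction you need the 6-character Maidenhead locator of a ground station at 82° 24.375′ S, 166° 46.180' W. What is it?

Add 180° to longitude and 90° to latitude: 13.2303, 7.5938.
Field (20°×10°, letters A–R): lon ⌊13.2303/20⌋ = 0 → A; lat ⌊7.5938/10⌋ = 0 → A.
Square (2°×1°, digits 0–9): lon ⌊13.2303/2⌋ = 6; lat ⌊7.5938/1⌋ = 7.
Subsquare (5′×2.5′, letters a–x): lon ⌊1.2303/0.0833333⌋ = 14 → o; lat ⌊0.5938/0.0416667⌋ = 14 → o.

AA67oo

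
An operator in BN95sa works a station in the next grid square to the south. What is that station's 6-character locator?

BN94sx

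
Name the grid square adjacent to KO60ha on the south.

KN69hx

Latitude subsquare a = 0; −1 → -1, wraps to 23 = x, carry into square.
Latitude square 0; −1 → -1, wraps to 9, carry into field.
Latitude field O = 14; −1 → 13 = N.
The longitude characters are unchanged.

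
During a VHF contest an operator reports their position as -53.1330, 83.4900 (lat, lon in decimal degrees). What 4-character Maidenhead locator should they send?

ND16

Shift to the Maidenhead origin (180°W, 90°S): lon 263.49, lat 36.87.
Field: 263.49/20 → 13 → N, 36.87/10 → 3 → D; chars ND.
Square: 3.49/2 → 1, 6.87/1 → 6; chars 16.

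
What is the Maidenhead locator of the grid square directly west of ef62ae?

Longitude subsquare a = 0; −1 → -1, wraps to 23 = x, carry into square.
Longitude square 6; −1 → 5.
The latitude characters are unchanged.

EF52xe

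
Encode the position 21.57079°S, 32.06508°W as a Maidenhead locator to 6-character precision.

HG38xk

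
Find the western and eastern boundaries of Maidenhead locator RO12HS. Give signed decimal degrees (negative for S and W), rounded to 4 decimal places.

162.5833, 162.6667

Field R=17, O=14: +17·20° lon, +14·10° lat → SW at lon 160°, lat 50°.
Square 1, 2: +1·2° lon, +2·1° lat → SW at lon 162°, lat 52°.
Subsquare h=7, s=18: +7·0.0833333° lon, +18·0.0416667° lat → SW at lon 162.583°, lat 52.75°.
Cell spans 0.0833333° lon × 0.0416667° lat.
west 162.5833, east 162.6667.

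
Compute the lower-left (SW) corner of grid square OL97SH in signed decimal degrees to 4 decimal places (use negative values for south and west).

Field O=14, L=11: +14·20° lon, +11·10° lat → SW at lon 100°, lat 20°.
Square 9, 7: +9·2° lon, +7·1° lat → SW at lon 118°, lat 27°.
Subsquare s=18, h=7: +18·0.0833333° lon, +7·0.0416667° lat → SW at lon 119.5°, lat 27.2917°.
latitude 27.2917, longitude 119.5000.

27.2917, 119.5000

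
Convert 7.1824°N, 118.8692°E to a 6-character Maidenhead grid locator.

Shift to the Maidenhead origin (180°W, 90°S): lon 298.8692, lat 97.1824.
Field: lon ⌊298.8692/20⌋ = 14 → O; lat ⌊97.1824/10⌋ = 9 → J.
Square: lon ⌊18.8692/2⌋ = 9; lat ⌊7.1824/1⌋ = 7.
Subsquare: lon ⌊0.8692/0.0833333⌋ = 10 → k; lat ⌊0.1824/0.0416667⌋ = 4 → e.

OJ97ke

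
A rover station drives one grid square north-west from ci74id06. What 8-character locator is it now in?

CI74hd97

Longitude extended square 0; −1 → -1, wraps to 9, carry into subsquare.
Longitude subsquare i = 8; −1 → 7 = h.
Latitude extended square 6; +1 → 7.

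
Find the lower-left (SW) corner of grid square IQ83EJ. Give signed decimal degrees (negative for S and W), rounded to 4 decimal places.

Field I=8, Q=16: +8·20° lon, +16·10° lat → SW at lon -20°, lat 70°.
Square 8, 3: +8·2° lon, +3·1° lat → SW at lon -4°, lat 73°.
Subsquare e=4, j=9: +4·0.0833333° lon, +9·0.0416667° lat → SW at lon -3.66667°, lat 73.375°.
latitude 73.3750, longitude -3.6667.

73.3750, -3.6667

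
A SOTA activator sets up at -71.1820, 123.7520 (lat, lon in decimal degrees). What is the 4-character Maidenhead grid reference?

Add 180° to longitude and 90° to latitude: 303.75, 18.82.
Field (20°×10°, letters A–R): lon ⌊303.75/20⌋ = 15 → P; lat ⌊18.82/10⌋ = 1 → B.
Square (2°×1°, digits 0–9): lon ⌊3.75/2⌋ = 1; lat ⌊8.82/1⌋ = 8.

PB18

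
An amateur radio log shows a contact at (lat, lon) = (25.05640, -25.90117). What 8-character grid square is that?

HL75bb13

Offset from 180°W / 90°S: lon 154.09883°, lat 115.05640°.
Field: 154.09883/20 → 7 → H, 115.05640/10 → 11 → L; chars HL.
Square: 14.09883/2 → 7, 5.05640/1 → 5; chars 75.
Subsquare: 0.09883/0.0833333 → 1 → b, 0.05640/0.0416667 → 1 → b; chars bb.
Extended square: 0.01550/0.00833333 → 1, 0.01473/0.00416667 → 3; chars 13.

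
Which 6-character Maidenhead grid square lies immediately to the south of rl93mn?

Latitude subsquare n = 13; −1 → 12 = m.
The longitude characters are unchanged.

RL93mm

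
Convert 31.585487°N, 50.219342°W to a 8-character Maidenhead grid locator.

Shift to the Maidenhead origin (180°W, 90°S): lon 129.78066, lat 121.58549.
Field: 129.78066/20 → 6 → G, 121.58549/10 → 12 → M; chars GM.
Square: 9.78066/2 → 4, 1.58549/1 → 1; chars 41.
Subsquare: 1.78066/0.0833333 → 21 → v, 0.58549/0.0416667 → 14 → o; chars vo.
Extended square: 0.03066/0.00833333 → 3, 0.00215/0.00416667 → 0; chars 30.

GM41vo30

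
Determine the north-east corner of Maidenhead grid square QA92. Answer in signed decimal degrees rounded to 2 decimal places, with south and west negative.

Field Q=16, A=0: +16·20° lon, +0·10° lat → SW at lon 140°, lat -90°.
Square 9, 2: +9·2° lon, +2·1° lat → SW at lon 158°, lat -88°.
Cell spans 2° lon × 1° lat. NE corner is SW corner plus one full cell.
latitude -87.00, longitude 160.00.

-87.00, 160.00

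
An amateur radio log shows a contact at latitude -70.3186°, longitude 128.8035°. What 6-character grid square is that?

Add 180° to longitude and 90° to latitude: 308.8035, 19.6814.
Field: lon ⌊308.8035/20⌋ = 15 → P; lat ⌊19.6814/10⌋ = 1 → B.
Square: lon ⌊8.8035/2⌋ = 4; lat ⌊9.6814/1⌋ = 9.
Subsquare: lon ⌊0.8035/0.0833333⌋ = 9 → j; lat ⌊0.6814/0.0416667⌋ = 16 → q.

PB49jq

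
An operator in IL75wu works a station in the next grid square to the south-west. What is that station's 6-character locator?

Longitude subsquare w = 22; −1 → 21 = v.
Latitude subsquare u = 20; −1 → 19 = t.

IL75vt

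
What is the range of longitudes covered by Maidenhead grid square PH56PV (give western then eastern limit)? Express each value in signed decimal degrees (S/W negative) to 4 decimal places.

Field P=15, H=7: +15·20° lon, +7·10° lat → SW at lon 120°, lat -20°.
Square 5, 6: +5·2° lon, +6·1° lat → SW at lon 130°, lat -14°.
Subsquare p=15, v=21: +15·0.0833333° lon, +21·0.0416667° lat → SW at lon 131.25°, lat -13.125°.
Cell spans 0.0833333° lon × 0.0416667° lat.
west 131.2500, east 131.3333.

131.2500, 131.3333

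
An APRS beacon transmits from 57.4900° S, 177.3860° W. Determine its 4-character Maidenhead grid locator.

AD12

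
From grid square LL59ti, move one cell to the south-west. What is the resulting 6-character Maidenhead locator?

LL59sh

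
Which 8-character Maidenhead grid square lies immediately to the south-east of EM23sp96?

Longitude extended square 9; +1 → 10, wraps to 0, carry into subsquare.
Longitude subsquare s = 18; +1 → 19 = t.
Latitude extended square 6; −1 → 5.

EM23tp05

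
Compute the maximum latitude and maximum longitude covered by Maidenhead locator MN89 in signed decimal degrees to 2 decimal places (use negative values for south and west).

50.00, 78.00

Field M=12, N=13: +12·20° lon, +13·10° lat → SW at lon 60°, lat 40°.
Square 8, 9: +8·2° lon, +9·1° lat → SW at lon 76°, lat 49°.
Cell spans 2° lon × 1° lat. NE corner is SW corner plus one full cell.
latitude 50.00, longitude 78.00.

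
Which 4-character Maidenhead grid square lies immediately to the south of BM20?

BL29

Latitude square 0; −1 → -1, wraps to 9, carry into field.
Latitude field M = 12; −1 → 11 = L.
The longitude characters are unchanged.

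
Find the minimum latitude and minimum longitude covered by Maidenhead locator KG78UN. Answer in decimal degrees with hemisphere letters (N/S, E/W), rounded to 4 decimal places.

21.4583° S, 35.6667° E

Field K=10, G=6: +10·20° lon, +6·10° lat → SW at lon 20°, lat -30°.
Square 7, 8: +7·2° lon, +8·1° lat → SW at lon 34°, lat -22°.
Subsquare u=20, n=13: +20·0.0833333° lon, +13·0.0416667° lat → SW at lon 35.6667°, lat -21.4583°.
latitude 21.4583° S, longitude 35.6667° E.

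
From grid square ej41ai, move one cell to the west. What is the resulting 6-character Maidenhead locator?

EJ31xi

Longitude subsquare a = 0; −1 → -1, wraps to 23 = x, carry into square.
Longitude square 4; −1 → 3.
The latitude characters are unchanged.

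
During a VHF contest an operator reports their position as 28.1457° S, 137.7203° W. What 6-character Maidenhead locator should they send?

CG11du

Offset from 180°W / 90°S: lon 42.2797°, lat 61.8543°.
Field: lon ⌊42.2797/20⌋ = 2 → C; lat ⌊61.8543/10⌋ = 6 → G.
Square: lon ⌊2.2797/2⌋ = 1; lat ⌊1.8543/1⌋ = 1.
Subsquare: lon ⌊0.2797/0.0833333⌋ = 3 → d; lat ⌊0.8543/0.0416667⌋ = 20 → u.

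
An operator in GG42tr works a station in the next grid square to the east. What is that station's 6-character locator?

GG42ur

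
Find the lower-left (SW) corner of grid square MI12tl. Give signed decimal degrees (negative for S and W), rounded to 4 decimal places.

-7.5417, 63.5833

Field M=12, I=8: +12·20° lon, +8·10° lat → SW at lon 60°, lat -10°.
Square 1, 2: +1·2° lon, +2·1° lat → SW at lon 62°, lat -8°.
Subsquare t=19, l=11: +19·0.0833333° lon, +11·0.0416667° lat → SW at lon 63.5833°, lat -7.54167°.
latitude -7.5417, longitude 63.5833.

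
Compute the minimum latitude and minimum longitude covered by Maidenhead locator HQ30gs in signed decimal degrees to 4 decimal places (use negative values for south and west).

70.7500, -33.5000

Field H=7, Q=16: +7·20° lon, +16·10° lat → SW at lon -40°, lat 70°.
Square 3, 0: +3·2° lon, +0·1° lat → SW at lon -34°, lat 70°.
Subsquare g=6, s=18: +6·0.0833333° lon, +18·0.0416667° lat → SW at lon -33.5°, lat 70.75°.
latitude 70.7500, longitude -33.5000.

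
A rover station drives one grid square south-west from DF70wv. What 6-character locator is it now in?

Longitude subsquare w = 22; −1 → 21 = v.
Latitude subsquare v = 21; −1 → 20 = u.

DF70vu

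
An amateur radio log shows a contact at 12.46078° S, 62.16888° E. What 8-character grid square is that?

MH17cm09

Offset from 180°W / 90°S: lon 242.16888°, lat 77.53922°.
Field: lon ⌊242.16888/20⌋ = 12 → M; lat ⌊77.53922/10⌋ = 7 → H.
Square: lon ⌊2.16888/2⌋ = 1; lat ⌊7.53922/1⌋ = 7.
Subsquare: lon ⌊0.16888/0.0833333⌋ = 2 → c; lat ⌊0.53922/0.0416667⌋ = 12 → m.
Extended square: lon ⌊0.00221/0.00833333⌋ = 0; lat ⌊0.03922/0.00416667⌋ = 9.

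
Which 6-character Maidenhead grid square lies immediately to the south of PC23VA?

Latitude subsquare a = 0; −1 → -1, wraps to 23 = x, carry into square.
Latitude square 3; −1 → 2.
The longitude characters are unchanged.

PC22vx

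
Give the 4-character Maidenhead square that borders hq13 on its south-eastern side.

HQ22

Longitude square 1; +1 → 2.
Latitude square 3; −1 → 2.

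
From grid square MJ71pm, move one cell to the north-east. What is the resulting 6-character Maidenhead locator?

MJ71qn

Longitude subsquare p = 15; +1 → 16 = q.
Latitude subsquare m = 12; +1 → 13 = n.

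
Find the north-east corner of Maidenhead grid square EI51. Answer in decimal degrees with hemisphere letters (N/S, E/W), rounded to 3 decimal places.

Field E=4, I=8: +4·20° lon, +8·10° lat → SW at lon -100°, lat -10°.
Square 5, 1: +5·2° lon, +1·1° lat → SW at lon -90°, lat -9°.
Cell spans 2° lon × 1° lat. NE corner is SW corner plus one full cell.
latitude 8.000° S, longitude 88.000° W.

8.000° S, 88.000° W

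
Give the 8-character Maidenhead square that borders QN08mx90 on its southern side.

QN08mw99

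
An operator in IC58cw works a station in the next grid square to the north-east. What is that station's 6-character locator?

Longitude subsquare c = 2; +1 → 3 = d.
Latitude subsquare w = 22; +1 → 23 = x.

IC58dx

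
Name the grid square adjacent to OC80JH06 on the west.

Longitude extended square 0; −1 → -1, wraps to 9, carry into subsquare.
Longitude subsquare j = 9; −1 → 8 = i.
The latitude characters are unchanged.

OC80ih96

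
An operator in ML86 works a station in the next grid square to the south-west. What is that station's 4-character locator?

Longitude square 8; −1 → 7.
Latitude square 6; −1 → 5.

ML75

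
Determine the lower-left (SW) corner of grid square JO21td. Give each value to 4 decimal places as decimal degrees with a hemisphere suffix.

51.1250° N, 5.5833° E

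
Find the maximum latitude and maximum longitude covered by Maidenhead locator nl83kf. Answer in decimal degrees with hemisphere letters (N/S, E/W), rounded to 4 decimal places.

Field N=13, L=11: +13·20° lon, +11·10° lat → SW at lon 80°, lat 20°.
Square 8, 3: +8·2° lon, +3·1° lat → SW at lon 96°, lat 23°.
Subsquare k=10, f=5: +10·0.0833333° lon, +5·0.0416667° lat → SW at lon 96.8333°, lat 23.2083°.
Cell spans 0.0833333° lon × 0.0416667° lat. NE corner is SW corner plus one full cell.
latitude 23.2500° N, longitude 96.9167° E.

23.2500° N, 96.9167° E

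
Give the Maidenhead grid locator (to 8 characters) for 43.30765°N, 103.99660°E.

Shift to the Maidenhead origin (180°W, 90°S): lon 283.99660, lat 133.30765.
Field: 283.99660/20 → 14 → O, 133.30765/10 → 13 → N; chars ON.
Square: 3.99660/2 → 1, 3.30765/1 → 3; chars 13.
Subsquare: 1.99660/0.0833333 → 23 → x, 0.30765/0.0416667 → 7 → h; chars xh.
Extended square: 0.07993/0.00833333 → 9, 0.01598/0.00416667 → 3; chars 93.

ON13xh93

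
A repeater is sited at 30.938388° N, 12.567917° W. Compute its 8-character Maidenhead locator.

IM30rw15

Offset from 180°W / 90°S: lon 167.43208°, lat 120.93839°.
Field: 167.43208/20 → 8 → I, 120.93839/10 → 12 → M; chars IM.
Square: 7.43208/2 → 3, 0.93839/1 → 0; chars 30.
Subsquare: 1.43208/0.0833333 → 17 → r, 0.93839/0.0416667 → 22 → w; chars rw.
Extended square: 0.01542/0.00833333 → 1, 0.02172/0.00416667 → 5; chars 15.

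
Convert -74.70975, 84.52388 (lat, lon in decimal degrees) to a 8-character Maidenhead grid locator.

Add 180° to longitude and 90° to latitude: 264.52388, 15.29025.
Field: lon ⌊264.52388/20⌋ = 13 → N; lat ⌊15.29025/10⌋ = 1 → B.
Square: lon ⌊4.52388/2⌋ = 2; lat ⌊5.29025/1⌋ = 5.
Subsquare: lon ⌊0.52388/0.0833333⌋ = 6 → g; lat ⌊0.29025/0.0416667⌋ = 6 → g.
Extended square: lon ⌊0.02388/0.00833333⌋ = 2; lat ⌊0.04025/0.00416667⌋ = 9.

NB25gg29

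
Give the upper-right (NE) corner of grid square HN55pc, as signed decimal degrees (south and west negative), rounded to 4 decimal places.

45.1250, -28.6667

Field H=7, N=13: +7·20° lon, +13·10° lat → SW at lon -40°, lat 40°.
Square 5, 5: +5·2° lon, +5·1° lat → SW at lon -30°, lat 45°.
Subsquare p=15, c=2: +15·0.0833333° lon, +2·0.0416667° lat → SW at lon -28.75°, lat 45.0833°.
Cell spans 0.0833333° lon × 0.0416667° lat. NE corner is SW corner plus one full cell.
latitude 45.1250, longitude -28.6667.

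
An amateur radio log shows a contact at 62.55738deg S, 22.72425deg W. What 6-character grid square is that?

HC87pk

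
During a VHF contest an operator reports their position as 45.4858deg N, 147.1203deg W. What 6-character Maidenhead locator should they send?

BN65kl

Offset from 180°W / 90°S: lon 32.8797°, lat 135.4858°.
Field: 32.8797/20 → 1 → B, 135.4858/10 → 13 → N; chars BN.
Square: 12.8797/2 → 6, 5.4858/1 → 5; chars 65.
Subsquare: 0.8797/0.0833333 → 10 → k, 0.4858/0.0416667 → 11 → l; chars kl.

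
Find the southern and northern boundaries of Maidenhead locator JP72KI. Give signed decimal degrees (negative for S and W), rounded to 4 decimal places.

Field J=9, P=15: +9·20° lon, +15·10° lat → SW at lon 0°, lat 60°.
Square 7, 2: +7·2° lon, +2·1° lat → SW at lon 14°, lat 62°.
Subsquare k=10, i=8: +10·0.0833333° lon, +8·0.0416667° lat → SW at lon 14.8333°, lat 62.3333°.
Cell spans 0.0833333° lon × 0.0416667° lat.
south 62.3333, north 62.3750.

62.3333, 62.3750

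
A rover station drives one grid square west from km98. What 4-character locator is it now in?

KM88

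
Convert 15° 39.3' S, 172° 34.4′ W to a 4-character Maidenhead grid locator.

AH34

Add 180° to longitude and 90° to latitude: 7.43, 74.34.
Field: lon ⌊7.43/20⌋ = 0 → A; lat ⌊74.34/10⌋ = 7 → H.
Square: lon ⌊7.43/2⌋ = 3; lat ⌊4.34/1⌋ = 4.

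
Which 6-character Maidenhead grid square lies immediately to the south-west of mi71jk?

Longitude subsquare j = 9; −1 → 8 = i.
Latitude subsquare k = 10; −1 → 9 = j.

MI71ij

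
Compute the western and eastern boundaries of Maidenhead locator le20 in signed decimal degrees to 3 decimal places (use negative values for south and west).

Field L=11, E=4: +11·20° lon, +4·10° lat → SW at lon 40°, lat -50°.
Square 2, 0: +2·2° lon, +0·1° lat → SW at lon 44°, lat -50°.
Cell spans 2° lon × 1° lat.
west 44.000, east 46.000.

44.000, 46.000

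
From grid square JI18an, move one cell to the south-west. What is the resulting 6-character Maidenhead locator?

Longitude subsquare a = 0; −1 → -1, wraps to 23 = x, carry into square.
Longitude square 1; −1 → 0.
Latitude subsquare n = 13; −1 → 12 = m.

JI08xm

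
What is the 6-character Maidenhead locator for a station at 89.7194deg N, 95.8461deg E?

NR79wr

Add 180° to longitude and 90° to latitude: 275.8461, 179.7194.
Field: 275.8461/20 → 13 → N, 179.7194/10 → 17 → R; chars NR.
Square: 15.8461/2 → 7, 9.7194/1 → 9; chars 79.
Subsquare: 1.8461/0.0833333 → 22 → w, 0.7194/0.0416667 → 17 → r; chars wr.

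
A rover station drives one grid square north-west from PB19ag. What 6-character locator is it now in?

PB09xh

Longitude subsquare a = 0; −1 → -1, wraps to 23 = x, carry into square.
Longitude square 1; −1 → 0.
Latitude subsquare g = 6; +1 → 7 = h.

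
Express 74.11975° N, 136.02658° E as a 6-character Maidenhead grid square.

PQ84ac

Shift to the Maidenhead origin (180°W, 90°S): lon 316.0266, lat 164.1198.
Field (20°×10°, letters A–R): 316.0266/20 → 15 → P, 164.1198/10 → 16 → Q; chars PQ.
Square (2°×1°, digits 0–9): 16.0266/2 → 8, 4.1198/1 → 4; chars 84.
Subsquare (5′×2.5′, letters a–x): 0.0266/0.0833333 → 0 → a, 0.1198/0.0416667 → 2 → c; chars ac.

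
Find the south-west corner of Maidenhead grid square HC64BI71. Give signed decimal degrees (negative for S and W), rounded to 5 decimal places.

-65.66250, -27.85833

Field H=7, C=2: +7·20° lon, +2·10° lat → SW at lon -40°, lat -70°.
Square 6, 4: +6·2° lon, +4·1° lat → SW at lon -28°, lat -66°.
Subsquare b=1, i=8: +1·0.0833333° lon, +8·0.0416667° lat → SW at lon -27.9167°, lat -65.6667°.
Extended square 7, 1: +7·0.00833333° lon, +1·0.00416667° lat → SW at lon -27.8583°, lat -65.6625°.
latitude -65.66250, longitude -27.85833.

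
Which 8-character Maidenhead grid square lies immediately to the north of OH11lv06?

Latitude extended square 6; +1 → 7.
The longitude characters are unchanged.

OH11lv07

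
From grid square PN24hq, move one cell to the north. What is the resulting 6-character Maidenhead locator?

Latitude subsquare q = 16; +1 → 17 = r.
The longitude characters are unchanged.

PN24hr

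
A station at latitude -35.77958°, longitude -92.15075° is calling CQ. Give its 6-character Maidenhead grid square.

EF34wf

Offset from 180°W / 90°S: lon 87.8492°, lat 54.2204°.
Field: lon ⌊87.8492/20⌋ = 4 → E; lat ⌊54.2204/10⌋ = 5 → F.
Square: lon ⌊7.8492/2⌋ = 3; lat ⌊4.2204/1⌋ = 4.
Subsquare: lon ⌊1.8492/0.0833333⌋ = 22 → w; lat ⌊0.2204/0.0416667⌋ = 5 → f.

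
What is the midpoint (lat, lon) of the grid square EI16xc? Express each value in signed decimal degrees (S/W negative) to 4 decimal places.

Field E=4, I=8: +4·20° lon, +8·10° lat → SW at lon -100°, lat -10°.
Square 1, 6: +1·2° lon, +6·1° lat → SW at lon -98°, lat -4°.
Subsquare x=23, c=2: +23·0.0833333° lon, +2·0.0416667° lat → SW at lon -96.0833°, lat -3.91667°.
Cell spans 0.0833333° lon × 0.0416667° lat. Centre is SW corner plus half of each.
latitude -3.8958, longitude -96.0417.

-3.8958, -96.0417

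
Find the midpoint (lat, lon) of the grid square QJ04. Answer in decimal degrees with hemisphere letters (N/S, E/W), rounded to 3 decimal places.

4.500° N, 141.000° E

Field Q=16, J=9: +16·20° lon, +9·10° lat → SW at lon 140°, lat 0°.
Square 0, 4: +0·2° lon, +4·1° lat → SW at lon 140°, lat 4°.
Cell spans 2° lon × 1° lat. Centre is SW corner plus half of each.
latitude 4.500° N, longitude 141.000° E.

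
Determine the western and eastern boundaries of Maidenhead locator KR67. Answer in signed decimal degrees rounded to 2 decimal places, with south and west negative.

32.00, 34.00

Field K=10, R=17: +10·20° lon, +17·10° lat → SW at lon 20°, lat 80°.
Square 6, 7: +6·2° lon, +7·1° lat → SW at lon 32°, lat 87°.
Cell spans 2° lon × 1° lat.
west 32.00, east 34.00.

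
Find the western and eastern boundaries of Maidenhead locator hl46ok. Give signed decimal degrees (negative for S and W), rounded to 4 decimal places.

Field H=7, L=11: +7·20° lon, +11·10° lat → SW at lon -40°, lat 20°.
Square 4, 6: +4·2° lon, +6·1° lat → SW at lon -32°, lat 26°.
Subsquare o=14, k=10: +14·0.0833333° lon, +10·0.0416667° lat → SW at lon -30.8333°, lat 26.4167°.
Cell spans 0.0833333° lon × 0.0416667° lat.
west -30.8333, east -30.7500.

-30.8333, -30.7500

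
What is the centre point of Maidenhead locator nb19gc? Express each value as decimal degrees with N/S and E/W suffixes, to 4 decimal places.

70.8958° S, 82.5417° E

Field N=13, B=1: +13·20° lon, +1·10° lat → SW at lon 80°, lat -80°.
Square 1, 9: +1·2° lon, +9·1° lat → SW at lon 82°, lat -71°.
Subsquare g=6, c=2: +6·0.0833333° lon, +2·0.0416667° lat → SW at lon 82.5°, lat -70.9167°.
Cell spans 0.0833333° lon × 0.0416667° lat. Centre is SW corner plus half of each.
latitude 70.8958° S, longitude 82.5417° E.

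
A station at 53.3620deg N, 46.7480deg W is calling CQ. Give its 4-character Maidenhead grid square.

GO63

Add 180° to longitude and 90° to latitude: 133.25, 143.36.
Field: 133.25/20 → 6 → G, 143.36/10 → 14 → O; chars GO.
Square: 13.25/2 → 6, 3.36/1 → 3; chars 63.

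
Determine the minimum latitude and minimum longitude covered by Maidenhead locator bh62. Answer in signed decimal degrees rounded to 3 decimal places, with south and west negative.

-18.000, -148.000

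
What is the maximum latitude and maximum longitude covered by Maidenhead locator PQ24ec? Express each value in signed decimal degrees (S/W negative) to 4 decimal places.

74.1250, 124.4167

Field P=15, Q=16: +15·20° lon, +16·10° lat → SW at lon 120°, lat 70°.
Square 2, 4: +2·2° lon, +4·1° lat → SW at lon 124°, lat 74°.
Subsquare e=4, c=2: +4·0.0833333° lon, +2·0.0416667° lat → SW at lon 124.333°, lat 74.0833°.
Cell spans 0.0833333° lon × 0.0416667° lat. NE corner is SW corner plus one full cell.
latitude 74.1250, longitude 124.4167.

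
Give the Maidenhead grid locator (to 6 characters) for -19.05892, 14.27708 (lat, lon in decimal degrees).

Shift to the Maidenhead origin (180°W, 90°S): lon 194.2771, lat 70.9411.
Field: lon ⌊194.2771/20⌋ = 9 → J; lat ⌊70.9411/10⌋ = 7 → H.
Square: lon ⌊14.2771/2⌋ = 7; lat ⌊0.9411/1⌋ = 0.
Subsquare: lon ⌊0.2771/0.0833333⌋ = 3 → d; lat ⌊0.9411/0.0416667⌋ = 22 → w.

JH70dw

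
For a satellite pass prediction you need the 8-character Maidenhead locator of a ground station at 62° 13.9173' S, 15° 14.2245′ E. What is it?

JC77os84

Shift to the Maidenhead origin (180°W, 90°S): lon 195.23708, lat 27.76805.
Field (20°×10°, letters A–R): lon ⌊195.23708/20⌋ = 9 → J; lat ⌊27.76805/10⌋ = 2 → C.
Square (2°×1°, digits 0–9): lon ⌊15.23708/2⌋ = 7; lat ⌊7.76805/1⌋ = 7.
Subsquare (5′×2.5′, letters a–x): lon ⌊1.23708/0.0833333⌋ = 14 → o; lat ⌊0.76805/0.0416667⌋ = 18 → s.
Extended square (30″×15″, digits 0–9): lon ⌊0.07041/0.00833333⌋ = 8; lat ⌊0.01805/0.00416667⌋ = 4.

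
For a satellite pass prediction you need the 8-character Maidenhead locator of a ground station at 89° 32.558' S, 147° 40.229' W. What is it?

BA60dk99

Add 180° to longitude and 90° to latitude: 32.32952, 0.45737.
Field: 32.32952/20 → 1 → B, 0.45737/10 → 0 → A; chars BA.
Square: 12.32952/2 → 6, 0.45737/1 → 0; chars 60.
Subsquare: 0.32952/0.0833333 → 3 → d, 0.45737/0.0416667 → 10 → k; chars dk.
Extended square: 0.07952/0.00833333 → 9, 0.04070/0.00416667 → 9; chars 99.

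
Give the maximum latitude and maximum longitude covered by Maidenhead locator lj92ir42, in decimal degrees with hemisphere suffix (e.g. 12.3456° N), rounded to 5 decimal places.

Field L=11, J=9: +11·20° lon, +9·10° lat → SW at lon 40°, lat 0°.
Square 9, 2: +9·2° lon, +2·1° lat → SW at lon 58°, lat 2°.
Subsquare i=8, r=17: +8·0.0833333° lon, +17·0.0416667° lat → SW at lon 58.6667°, lat 2.70833°.
Extended square 4, 2: +4·0.00833333° lon, +2·0.00416667° lat → SW at lon 58.7°, lat 2.71667°.
Cell spans 0.00833333° lon × 0.00416667° lat. NE corner is SW corner plus one full cell.
latitude 2.72083° N, longitude 58.70833° E.

2.72083° N, 58.70833° E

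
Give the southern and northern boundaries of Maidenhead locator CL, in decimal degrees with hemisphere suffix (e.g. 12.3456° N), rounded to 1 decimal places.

Field C=2, L=11: +2·20° lon, +11·10° lat → SW at lon -140°, lat 20°.
Cell spans 20° lon × 10° lat.
south 20.0° N, north 30.0° N.

20.0° N, 30.0° N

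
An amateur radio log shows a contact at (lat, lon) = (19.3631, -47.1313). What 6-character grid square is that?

GK69ki

Shift to the Maidenhead origin (180°W, 90°S): lon 132.8687, lat 109.3631.
Field: lon ⌊132.8687/20⌋ = 6 → G; lat ⌊109.3631/10⌋ = 10 → K.
Square: lon ⌊12.8687/2⌋ = 6; lat ⌊9.3631/1⌋ = 9.
Subsquare: lon ⌊0.8687/0.0833333⌋ = 10 → k; lat ⌊0.3631/0.0416667⌋ = 8 → i.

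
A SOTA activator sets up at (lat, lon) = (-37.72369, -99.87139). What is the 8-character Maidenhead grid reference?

EF02bg56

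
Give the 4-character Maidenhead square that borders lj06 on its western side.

Longitude square 0; −1 → -1, wraps to 9, carry into field.
Longitude field L = 11; −1 → 10 = K.
The latitude characters are unchanged.

KJ96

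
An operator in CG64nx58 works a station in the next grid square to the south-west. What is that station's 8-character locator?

CG64nx47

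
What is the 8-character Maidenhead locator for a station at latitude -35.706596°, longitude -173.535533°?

Shift to the Maidenhead origin (180°W, 90°S): lon 6.46447, lat 54.29340.
Field (20°×10°, letters A–R): lon ⌊6.46447/20⌋ = 0 → A; lat ⌊54.29340/10⌋ = 5 → F.
Square (2°×1°, digits 0–9): lon ⌊6.46447/2⌋ = 3; lat ⌊4.29340/1⌋ = 4.
Subsquare (5′×2.5′, letters a–x): lon ⌊0.46447/0.0833333⌋ = 5 → f; lat ⌊0.29340/0.0416667⌋ = 7 → h.
Extended square (30″×15″, digits 0–9): lon ⌊0.04780/0.00833333⌋ = 5; lat ⌊0.00174/0.00416667⌋ = 0.

AF34fh50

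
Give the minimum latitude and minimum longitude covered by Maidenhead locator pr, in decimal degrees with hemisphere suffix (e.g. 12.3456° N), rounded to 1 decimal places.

80.0° N, 120.0° E

Field P=15, R=17: +15·20° lon, +17·10° lat → SW at lon 120°, lat 80°.
latitude 80.0° N, longitude 120.0° E.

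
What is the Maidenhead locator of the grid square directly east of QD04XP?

Longitude subsquare x = 23; +1 → 24, wraps to 0 = a, carry into square.
Longitude square 0; +1 → 1.
The latitude characters are unchanged.

QD14ap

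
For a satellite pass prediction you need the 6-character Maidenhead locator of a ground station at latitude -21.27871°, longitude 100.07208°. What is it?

Offset from 180°W / 90°S: lon 280.0721°, lat 68.7213°.
Field: 280.0721/20 → 14 → O, 68.7213/10 → 6 → G; chars OG.
Square: 0.0721/2 → 0, 8.7213/1 → 8; chars 08.
Subsquare: 0.0721/0.0833333 → 0 → a, 0.7213/0.0416667 → 17 → r; chars ar.

OG08ar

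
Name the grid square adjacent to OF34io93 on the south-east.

Longitude extended square 9; +1 → 10, wraps to 0, carry into subsquare.
Longitude subsquare i = 8; +1 → 9 = j.
Latitude extended square 3; −1 → 2.

OF34jo02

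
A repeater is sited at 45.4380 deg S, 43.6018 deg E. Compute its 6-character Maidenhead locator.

Add 180° to longitude and 90° to latitude: 223.6018, 44.5620.
Field: 223.6018/20 → 11 → L, 44.5620/10 → 4 → E; chars LE.
Square: 3.6018/2 → 1, 4.5620/1 → 4; chars 14.
Subsquare: 1.6018/0.0833333 → 19 → t, 0.5620/0.0416667 → 13 → n; chars tn.

LE14tn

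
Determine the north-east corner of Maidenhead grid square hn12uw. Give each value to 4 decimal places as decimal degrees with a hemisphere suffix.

Field H=7, N=13: +7·20° lon, +13·10° lat → SW at lon -40°, lat 40°.
Square 1, 2: +1·2° lon, +2·1° lat → SW at lon -38°, lat 42°.
Subsquare u=20, w=22: +20·0.0833333° lon, +22·0.0416667° lat → SW at lon -36.3333°, lat 42.9167°.
Cell spans 0.0833333° lon × 0.0416667° lat. NE corner is SW corner plus one full cell.
latitude 42.9583° N, longitude 36.2500° W.

42.9583° N, 36.2500° W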